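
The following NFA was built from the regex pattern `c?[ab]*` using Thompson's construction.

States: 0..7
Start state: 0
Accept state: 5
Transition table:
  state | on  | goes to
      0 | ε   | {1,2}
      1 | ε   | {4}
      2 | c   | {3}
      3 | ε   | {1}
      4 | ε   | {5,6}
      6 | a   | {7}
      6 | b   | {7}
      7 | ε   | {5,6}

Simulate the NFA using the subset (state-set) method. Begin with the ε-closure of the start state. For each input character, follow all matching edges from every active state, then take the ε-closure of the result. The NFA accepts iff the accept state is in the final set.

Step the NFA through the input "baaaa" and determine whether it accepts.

Answer: ACCEPT

Trace:
initial (ε-close {0}): {0,1,2,4,5,6}
'b' @ 1: {5,6,7}  ✓accept
'a' @ 2: {5,6,7}  ✓accept
'a' @ 3: {5,6,7}  ✓accept
'a' @ 4: {5,6,7}  ✓accept
'a' @ 5: {5,6,7}  ✓accept
after full input: {5,6,7}  (accept=5 in)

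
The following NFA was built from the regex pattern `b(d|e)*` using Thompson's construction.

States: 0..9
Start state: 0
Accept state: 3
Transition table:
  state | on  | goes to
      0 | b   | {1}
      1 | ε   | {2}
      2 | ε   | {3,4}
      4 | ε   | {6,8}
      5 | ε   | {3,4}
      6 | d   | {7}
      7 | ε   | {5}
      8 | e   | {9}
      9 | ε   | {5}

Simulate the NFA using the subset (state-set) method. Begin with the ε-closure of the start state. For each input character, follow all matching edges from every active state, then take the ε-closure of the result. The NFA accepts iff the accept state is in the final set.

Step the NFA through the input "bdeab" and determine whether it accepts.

Answer: REJECT

Steps:
initial (ε-close {0}): {0}
'b' @ 1: {1,2,3,4,6,8}  (accept∈set)
'd' @ 2: {3,4,5,6,7,8}  (accept∈set)
'e' @ 3: {3,4,5,6,8,9}  (accept∈set)
'a' @ 4: {}  — no active states
rest 'b' ignored (set empty)
end set {} — state 3 not in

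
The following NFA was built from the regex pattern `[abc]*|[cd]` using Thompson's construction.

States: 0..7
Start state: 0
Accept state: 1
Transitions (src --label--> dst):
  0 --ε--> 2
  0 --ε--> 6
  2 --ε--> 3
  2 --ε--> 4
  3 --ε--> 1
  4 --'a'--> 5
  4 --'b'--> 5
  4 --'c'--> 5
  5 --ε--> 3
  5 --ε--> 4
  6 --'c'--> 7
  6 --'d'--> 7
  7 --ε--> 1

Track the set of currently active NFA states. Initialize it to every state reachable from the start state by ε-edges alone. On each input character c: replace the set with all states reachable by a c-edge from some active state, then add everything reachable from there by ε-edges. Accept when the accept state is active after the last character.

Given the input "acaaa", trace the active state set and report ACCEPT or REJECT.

S₀ = ε-closure({0}) = {0,1,2,3,4,6}
'a' @ 1: {1,3,4,5}  ✓accept
'c' @ 2: {1,3,4,5}  ✓accept
'a' @ 3: {1,3,4,5}  ✓accept
'a' @ 4: {1,3,4,5}  ✓accept
'a' @ 5: {1,3,4,5}  ✓accept
end set {1,3,4,5} — state 1 in

Answer: ACCEPT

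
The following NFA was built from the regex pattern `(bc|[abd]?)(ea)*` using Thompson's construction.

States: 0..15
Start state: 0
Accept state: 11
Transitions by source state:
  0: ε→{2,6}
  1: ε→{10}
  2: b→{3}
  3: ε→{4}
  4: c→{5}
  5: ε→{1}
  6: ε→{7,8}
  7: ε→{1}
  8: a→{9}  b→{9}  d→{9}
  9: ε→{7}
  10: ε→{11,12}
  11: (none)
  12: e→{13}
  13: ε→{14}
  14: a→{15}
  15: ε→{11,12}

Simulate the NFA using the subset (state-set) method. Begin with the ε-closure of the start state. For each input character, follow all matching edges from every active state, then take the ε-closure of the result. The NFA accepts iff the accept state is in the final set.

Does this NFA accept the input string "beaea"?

Answer: ACCEPT

Derivation:
initial (ε-close {0}): {0,1,2,6,7,8,10,11,12}
'b' @ 1: {1,3,4,7,9,10,11,12}  ✓accept
'e' @ 2: {13,14}
'a' @ 3: {11,12,15}  ✓accept
'e' @ 4: {13,14}
'a' @ 5: {11,12,15}  ✓accept
end set {11,12,15} — state 11 in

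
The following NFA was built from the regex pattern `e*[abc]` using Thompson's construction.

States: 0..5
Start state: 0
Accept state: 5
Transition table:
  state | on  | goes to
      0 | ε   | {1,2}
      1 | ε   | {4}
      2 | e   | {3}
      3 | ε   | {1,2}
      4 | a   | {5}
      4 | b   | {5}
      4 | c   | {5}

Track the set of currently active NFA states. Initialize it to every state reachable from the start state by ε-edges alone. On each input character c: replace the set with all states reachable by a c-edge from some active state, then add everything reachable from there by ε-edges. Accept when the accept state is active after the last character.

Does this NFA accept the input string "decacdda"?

start: ε-closure({0}) = {0,1,2,4}
'd' @ 1: {}  — no active states
rest 'ecacdda' ignored (set empty)
final: {}; accept 5 not in set

Answer: REJECT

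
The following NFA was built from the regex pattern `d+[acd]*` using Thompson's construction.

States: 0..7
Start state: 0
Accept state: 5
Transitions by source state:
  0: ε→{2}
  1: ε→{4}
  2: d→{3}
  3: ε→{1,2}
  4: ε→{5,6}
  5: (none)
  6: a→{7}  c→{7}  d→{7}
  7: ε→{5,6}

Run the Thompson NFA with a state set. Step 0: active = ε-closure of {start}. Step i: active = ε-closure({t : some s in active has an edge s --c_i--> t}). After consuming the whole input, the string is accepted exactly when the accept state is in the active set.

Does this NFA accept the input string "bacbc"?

S₀ = ε-closure({0}) = {0,2}
'b' @ 1: {}  — no active states
rest 'acbc' ignored (set empty)
final: {}; accept 5 not in set

Answer: REJECT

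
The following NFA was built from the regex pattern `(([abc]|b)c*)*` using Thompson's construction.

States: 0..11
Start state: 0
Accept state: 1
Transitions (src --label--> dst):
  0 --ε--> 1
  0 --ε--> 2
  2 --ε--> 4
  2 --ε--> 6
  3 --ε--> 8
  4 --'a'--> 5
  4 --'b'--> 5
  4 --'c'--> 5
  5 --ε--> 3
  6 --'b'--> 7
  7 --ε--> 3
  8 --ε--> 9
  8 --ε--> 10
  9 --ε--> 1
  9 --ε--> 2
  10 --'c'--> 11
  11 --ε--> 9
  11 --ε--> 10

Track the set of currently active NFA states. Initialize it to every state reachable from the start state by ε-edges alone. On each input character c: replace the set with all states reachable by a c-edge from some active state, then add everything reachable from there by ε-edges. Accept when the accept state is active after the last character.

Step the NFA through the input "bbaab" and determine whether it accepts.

Answer: ACCEPT

Trace:
S₀ = ε-closure({0}) = {0,1,2,4,6}
'b' @ 1: {1,2,3,4,5,6,7,8,9,10}  (accept∈set)
'b' @ 2: {1,2,3,4,5,6,7,8,9,10}  (accept∈set)
'a' @ 3: {1,2,3,4,5,6,8,9,10}  (accept∈set)
'a' @ 4: {1,2,3,4,5,6,8,9,10}  (accept∈set)
'b' @ 5: {1,2,3,4,5,6,7,8,9,10}  (accept∈set)
end set {1,2,3,4,5,6,7,8,9,10} — state 1 in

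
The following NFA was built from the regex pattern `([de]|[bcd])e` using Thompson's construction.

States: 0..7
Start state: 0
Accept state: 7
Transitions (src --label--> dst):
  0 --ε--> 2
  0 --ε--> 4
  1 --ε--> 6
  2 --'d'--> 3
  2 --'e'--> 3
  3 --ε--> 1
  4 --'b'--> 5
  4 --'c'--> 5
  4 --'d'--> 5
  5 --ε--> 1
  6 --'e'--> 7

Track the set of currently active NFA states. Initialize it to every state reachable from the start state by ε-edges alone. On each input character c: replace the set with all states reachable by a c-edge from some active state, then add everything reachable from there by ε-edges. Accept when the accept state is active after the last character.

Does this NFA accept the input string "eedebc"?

Answer: REJECT

Derivation:
S₀ = ε-closure({0}) = {0,2,4}
'e' @ 1: {1,3,6}
'e' @ 2: {7}  [accepting]
'd' @ 3: {}  — no active states
rest 'ebc' ignored (set empty)
final: {}; accept 7 not in set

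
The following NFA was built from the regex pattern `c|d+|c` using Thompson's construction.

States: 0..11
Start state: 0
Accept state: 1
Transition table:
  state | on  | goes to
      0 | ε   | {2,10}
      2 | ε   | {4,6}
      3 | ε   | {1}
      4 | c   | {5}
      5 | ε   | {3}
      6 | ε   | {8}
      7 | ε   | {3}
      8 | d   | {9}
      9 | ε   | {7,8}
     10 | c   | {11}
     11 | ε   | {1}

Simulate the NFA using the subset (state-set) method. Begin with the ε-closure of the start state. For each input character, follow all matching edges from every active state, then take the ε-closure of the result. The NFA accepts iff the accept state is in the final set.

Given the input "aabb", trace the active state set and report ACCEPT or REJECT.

initial (ε-close {0}): {0,2,4,6,8,10}
'a' @ 1: {}  — state set empty
rest 'abb' ignored (set empty)
end set {} — state 1 not in

Answer: REJECT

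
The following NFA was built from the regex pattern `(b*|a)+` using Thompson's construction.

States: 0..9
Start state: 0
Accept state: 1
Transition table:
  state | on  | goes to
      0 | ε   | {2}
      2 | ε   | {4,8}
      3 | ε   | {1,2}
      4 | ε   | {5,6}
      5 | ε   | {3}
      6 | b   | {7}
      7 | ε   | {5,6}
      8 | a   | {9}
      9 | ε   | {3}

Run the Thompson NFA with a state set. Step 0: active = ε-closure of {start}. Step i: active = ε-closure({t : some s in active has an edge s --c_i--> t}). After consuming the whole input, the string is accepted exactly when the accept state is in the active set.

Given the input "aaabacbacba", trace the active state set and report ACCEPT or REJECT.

S₀ = ε-closure({0}) = {0,1,2,3,4,5,6,8}
'a' @ 1: {1,2,3,4,5,6,8,9}  ✓accept
'a' @ 2: {1,2,3,4,5,6,8,9}  ✓accept
'a' @ 3: {1,2,3,4,5,6,8,9}  ✓accept
'b' @ 4: {1,2,3,4,5,6,7,8}  ✓accept
'a' @ 5: {1,2,3,4,5,6,8,9}  ✓accept
'c' @ 6: {}  — state set empty
rest 'bacba' ignored (set empty)
end set {} — state 1 not in

Answer: REJECT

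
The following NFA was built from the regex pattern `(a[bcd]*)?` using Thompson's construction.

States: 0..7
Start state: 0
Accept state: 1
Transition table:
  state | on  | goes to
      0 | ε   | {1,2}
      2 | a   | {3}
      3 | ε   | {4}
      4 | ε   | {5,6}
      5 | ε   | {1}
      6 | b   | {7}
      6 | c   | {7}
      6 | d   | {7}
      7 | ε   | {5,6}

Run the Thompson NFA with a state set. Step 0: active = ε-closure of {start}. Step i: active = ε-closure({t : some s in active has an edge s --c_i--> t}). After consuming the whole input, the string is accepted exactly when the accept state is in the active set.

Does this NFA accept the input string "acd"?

S₀ = ε-closure({0}) = {0,1,2}
'a' @ 1: {1,3,4,5,6}  [accepting]
'c' @ 2: {1,5,6,7}  [accepting]
'd' @ 3: {1,5,6,7}  [accepting]
final: {1,5,6,7}; accept 1 in set

Answer: ACCEPT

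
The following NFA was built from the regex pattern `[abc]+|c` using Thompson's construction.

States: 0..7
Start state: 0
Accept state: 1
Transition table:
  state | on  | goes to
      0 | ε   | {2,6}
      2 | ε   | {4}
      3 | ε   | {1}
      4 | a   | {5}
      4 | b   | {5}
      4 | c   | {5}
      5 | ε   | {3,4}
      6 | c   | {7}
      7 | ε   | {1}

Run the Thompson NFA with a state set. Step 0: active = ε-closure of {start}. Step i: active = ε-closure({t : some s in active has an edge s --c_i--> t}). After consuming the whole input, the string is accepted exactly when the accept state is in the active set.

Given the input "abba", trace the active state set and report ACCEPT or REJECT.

S₀ = ε-closure({0}) = {0,2,4,6}
'a' @ 1: {1,3,4,5}  ✓accept
'b' @ 2: {1,3,4,5}  ✓accept
'b' @ 3: {1,3,4,5}  ✓accept
'a' @ 4: {1,3,4,5}  ✓accept
end set {1,3,4,5} — state 1 in

Answer: ACCEPT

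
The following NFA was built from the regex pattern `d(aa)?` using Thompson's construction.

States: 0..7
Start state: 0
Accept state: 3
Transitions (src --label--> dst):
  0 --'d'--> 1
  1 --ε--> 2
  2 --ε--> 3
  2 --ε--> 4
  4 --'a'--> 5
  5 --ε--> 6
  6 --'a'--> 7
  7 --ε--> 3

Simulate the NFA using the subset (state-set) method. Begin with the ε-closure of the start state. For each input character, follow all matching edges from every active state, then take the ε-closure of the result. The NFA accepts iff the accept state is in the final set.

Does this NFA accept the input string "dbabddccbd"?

Answer: REJECT

Derivation:
initial (ε-close {0}): {0}
'd' @ 1: {1,2,3,4}  [accepting]
'b' @ 2: {}  — dead — no transitions
rest 'abddccbd' ignored (set empty)
final: {}; accept 3 not in set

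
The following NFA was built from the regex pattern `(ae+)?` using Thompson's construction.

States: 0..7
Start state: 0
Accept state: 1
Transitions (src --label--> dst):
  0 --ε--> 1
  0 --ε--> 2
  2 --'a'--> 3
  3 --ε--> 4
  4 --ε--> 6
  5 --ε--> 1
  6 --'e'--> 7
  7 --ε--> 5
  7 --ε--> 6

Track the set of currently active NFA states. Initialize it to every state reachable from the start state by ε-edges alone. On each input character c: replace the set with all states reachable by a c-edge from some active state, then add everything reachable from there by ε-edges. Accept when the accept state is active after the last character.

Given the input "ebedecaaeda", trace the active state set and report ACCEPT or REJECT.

Answer: REJECT

Trace:
initial (ε-close {0}): {0,1,2}
'e' @ 1: {}  — dead — no transitions
rest 'bedecaaeda' ignored (set empty)
end set {} — state 1 not in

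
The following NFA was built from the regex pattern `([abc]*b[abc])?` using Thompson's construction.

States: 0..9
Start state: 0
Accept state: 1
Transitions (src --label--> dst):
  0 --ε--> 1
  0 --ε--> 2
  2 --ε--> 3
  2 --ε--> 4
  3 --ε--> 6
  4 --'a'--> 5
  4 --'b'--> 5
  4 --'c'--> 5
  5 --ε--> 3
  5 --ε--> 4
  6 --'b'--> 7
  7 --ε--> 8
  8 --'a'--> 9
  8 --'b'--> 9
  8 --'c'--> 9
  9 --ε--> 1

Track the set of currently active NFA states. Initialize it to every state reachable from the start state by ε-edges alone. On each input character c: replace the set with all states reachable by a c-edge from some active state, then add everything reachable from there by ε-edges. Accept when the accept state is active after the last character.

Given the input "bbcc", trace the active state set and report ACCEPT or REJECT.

initial (ε-close {0}): {0,1,2,3,4,6}
'b' @ 1: {3,4,5,6,7,8}
'b' @ 2: {1,3,4,5,6,7,8,9}  ✓accept
'c' @ 3: {1,3,4,5,6,9}  ✓accept
'c' @ 4: {3,4,5,6}
after full input: {3,4,5,6}  (accept=1 not in)

Answer: REJECT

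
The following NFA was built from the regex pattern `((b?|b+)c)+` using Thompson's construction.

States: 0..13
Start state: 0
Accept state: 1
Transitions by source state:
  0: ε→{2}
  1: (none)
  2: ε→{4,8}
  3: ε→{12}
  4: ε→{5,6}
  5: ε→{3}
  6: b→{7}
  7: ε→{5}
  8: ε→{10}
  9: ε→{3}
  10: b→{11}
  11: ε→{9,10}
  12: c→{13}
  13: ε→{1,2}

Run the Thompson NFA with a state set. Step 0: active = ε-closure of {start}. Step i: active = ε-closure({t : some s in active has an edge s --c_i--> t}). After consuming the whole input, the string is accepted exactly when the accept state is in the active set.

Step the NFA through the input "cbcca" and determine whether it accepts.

start: ε-closure({0}) = {0,2,3,4,5,6,8,10,12}
'c' @ 1: {1,2,3,4,5,6,8,10,12,13}  (accept∈set)
'b' @ 2: {3,5,7,9,10,11,12}
'c' @ 3: {1,2,3,4,5,6,8,10,12,13}  (accept∈set)
'c' @ 4: {1,2,3,4,5,6,8,10,12,13}  (accept∈set)
'a' @ 5: {}  — no active states
after full input: {}  (accept=1 not in)

Answer: REJECT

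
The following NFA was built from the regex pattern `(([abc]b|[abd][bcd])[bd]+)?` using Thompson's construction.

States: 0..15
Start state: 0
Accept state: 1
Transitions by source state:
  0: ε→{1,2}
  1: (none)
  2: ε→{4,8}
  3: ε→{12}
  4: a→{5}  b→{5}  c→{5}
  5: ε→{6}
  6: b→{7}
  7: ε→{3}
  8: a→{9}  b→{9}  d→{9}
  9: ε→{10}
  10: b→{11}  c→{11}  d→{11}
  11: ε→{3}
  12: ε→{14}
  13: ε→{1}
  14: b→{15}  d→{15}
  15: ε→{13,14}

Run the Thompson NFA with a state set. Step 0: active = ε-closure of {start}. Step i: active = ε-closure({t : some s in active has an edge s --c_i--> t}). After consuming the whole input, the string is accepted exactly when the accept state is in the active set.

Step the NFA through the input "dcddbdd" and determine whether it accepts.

start: ε-closure({0}) = {0,1,2,4,8}
'd' @ 1: {9,10}
'c' @ 2: {3,11,12,14}
'd' @ 3: {1,13,14,15}  [accepting]
'd' @ 4: {1,13,14,15}  [accepting]
'b' @ 5: {1,13,14,15}  [accepting]
'd' @ 6: {1,13,14,15}  [accepting]
'd' @ 7: {1,13,14,15}  [accepting]
final: {1,13,14,15}; accept 1 in set

Answer: ACCEPT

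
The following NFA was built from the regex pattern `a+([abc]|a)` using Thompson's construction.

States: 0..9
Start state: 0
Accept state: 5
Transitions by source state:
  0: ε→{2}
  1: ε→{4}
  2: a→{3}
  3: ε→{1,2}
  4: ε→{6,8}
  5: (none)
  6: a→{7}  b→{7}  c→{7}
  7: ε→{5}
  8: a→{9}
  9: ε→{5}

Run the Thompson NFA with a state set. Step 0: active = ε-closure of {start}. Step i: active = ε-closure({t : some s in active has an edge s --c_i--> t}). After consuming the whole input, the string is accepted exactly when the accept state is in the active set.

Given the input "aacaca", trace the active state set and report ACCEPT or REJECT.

S₀ = ε-closure({0}) = {0,2}
'a' @ 1: {1,2,3,4,6,8}
'a' @ 2: {1,2,3,4,5,6,7,8,9}  [accepting]
'c' @ 3: {5,7}  [accepting]
'a' @ 4: {}  — state set empty
rest 'ca' ignored (set empty)
final: {}; accept 5 not in set

Answer: REJECT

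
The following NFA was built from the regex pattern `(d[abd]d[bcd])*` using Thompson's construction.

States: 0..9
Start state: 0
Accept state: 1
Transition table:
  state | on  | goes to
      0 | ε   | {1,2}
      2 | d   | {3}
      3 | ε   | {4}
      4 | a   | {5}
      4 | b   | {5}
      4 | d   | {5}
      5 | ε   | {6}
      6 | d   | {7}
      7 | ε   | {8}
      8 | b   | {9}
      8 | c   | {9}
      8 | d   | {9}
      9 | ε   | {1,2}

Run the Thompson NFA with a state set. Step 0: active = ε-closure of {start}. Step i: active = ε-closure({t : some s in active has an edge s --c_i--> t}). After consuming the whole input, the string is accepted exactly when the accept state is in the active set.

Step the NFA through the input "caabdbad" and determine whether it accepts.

start: ε-closure({0}) = {0,1,2}
'c' @ 1: {}  — no active states
rest 'aabdbad' ignored (set empty)
end set {} — state 1 not in

Answer: REJECT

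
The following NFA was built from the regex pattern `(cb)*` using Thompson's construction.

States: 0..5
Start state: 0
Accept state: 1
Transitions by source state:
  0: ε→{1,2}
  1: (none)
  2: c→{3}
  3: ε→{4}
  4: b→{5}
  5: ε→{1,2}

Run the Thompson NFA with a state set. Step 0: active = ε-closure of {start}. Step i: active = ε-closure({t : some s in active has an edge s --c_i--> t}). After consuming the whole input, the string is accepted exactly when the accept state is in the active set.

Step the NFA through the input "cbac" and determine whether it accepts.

initial (ε-close {0}): {0,1,2}
'c' @ 1: {3,4}
'b' @ 2: {1,2,5}  ✓accept
'a' @ 3: {}  — state set empty
rest 'c' ignored (set empty)
after full input: {}  (accept=1 not in)

Answer: REJECT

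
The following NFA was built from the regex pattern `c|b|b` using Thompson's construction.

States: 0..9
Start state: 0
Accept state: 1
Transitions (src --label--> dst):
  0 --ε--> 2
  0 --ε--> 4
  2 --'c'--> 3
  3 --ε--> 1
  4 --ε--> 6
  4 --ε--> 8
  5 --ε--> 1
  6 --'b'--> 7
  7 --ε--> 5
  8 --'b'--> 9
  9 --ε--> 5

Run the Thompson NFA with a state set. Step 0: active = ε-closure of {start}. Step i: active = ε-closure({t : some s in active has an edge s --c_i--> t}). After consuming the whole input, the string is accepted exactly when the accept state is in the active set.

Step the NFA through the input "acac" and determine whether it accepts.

initial (ε-close {0}): {0,2,4,6,8}
'a' @ 1: {}  — dead — no transitions
rest 'cac' ignored (set empty)
final: {}; accept 1 not in set

Answer: REJECT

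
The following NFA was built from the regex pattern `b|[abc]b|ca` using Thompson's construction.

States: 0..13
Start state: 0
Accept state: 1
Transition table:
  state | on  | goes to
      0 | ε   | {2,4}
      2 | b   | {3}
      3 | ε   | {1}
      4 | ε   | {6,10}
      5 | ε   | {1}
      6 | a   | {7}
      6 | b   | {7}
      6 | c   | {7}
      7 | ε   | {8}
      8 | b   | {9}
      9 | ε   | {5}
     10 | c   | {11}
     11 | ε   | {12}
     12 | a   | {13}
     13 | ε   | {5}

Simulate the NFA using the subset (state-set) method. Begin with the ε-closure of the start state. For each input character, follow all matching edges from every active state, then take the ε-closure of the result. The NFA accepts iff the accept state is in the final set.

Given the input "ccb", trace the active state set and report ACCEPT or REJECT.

Answer: REJECT

Steps:
S₀ = ε-closure({0}) = {0,2,4,6,10}
'c' @ 1: {7,8,11,12}
'c' @ 2: {}  — no active states
rest 'b' ignored (set empty)
after full input: {}  (accept=1 not in)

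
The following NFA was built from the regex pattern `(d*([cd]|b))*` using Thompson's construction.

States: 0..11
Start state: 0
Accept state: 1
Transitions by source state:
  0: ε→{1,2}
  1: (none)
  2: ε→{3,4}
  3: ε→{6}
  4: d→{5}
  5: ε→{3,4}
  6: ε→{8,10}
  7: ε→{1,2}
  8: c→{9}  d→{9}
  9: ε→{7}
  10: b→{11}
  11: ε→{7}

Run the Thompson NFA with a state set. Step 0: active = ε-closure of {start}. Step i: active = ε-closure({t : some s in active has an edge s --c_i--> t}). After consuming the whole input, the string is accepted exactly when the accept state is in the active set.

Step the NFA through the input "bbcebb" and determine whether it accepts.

Answer: REJECT

Trace:
start: ε-closure({0}) = {0,1,2,3,4,6,8,10}
'b' @ 1: {1,2,3,4,6,7,8,10,11}  ✓accept
'b' @ 2: {1,2,3,4,6,7,8,10,11}  ✓accept
'c' @ 3: {1,2,3,4,6,7,8,9,10}  ✓accept
'e' @ 4: {}  — dead — no transitions
rest 'bb' ignored (set empty)
end set {} — state 1 not in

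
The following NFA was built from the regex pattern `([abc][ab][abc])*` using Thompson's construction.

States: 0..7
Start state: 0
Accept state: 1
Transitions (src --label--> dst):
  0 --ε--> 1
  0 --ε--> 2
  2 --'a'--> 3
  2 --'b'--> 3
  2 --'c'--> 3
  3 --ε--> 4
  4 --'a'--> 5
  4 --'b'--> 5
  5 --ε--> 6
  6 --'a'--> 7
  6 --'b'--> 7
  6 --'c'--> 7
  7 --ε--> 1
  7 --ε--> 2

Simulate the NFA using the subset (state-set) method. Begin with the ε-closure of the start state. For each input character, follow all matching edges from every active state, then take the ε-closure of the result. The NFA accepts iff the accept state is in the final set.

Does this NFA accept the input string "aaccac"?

Answer: ACCEPT

Derivation:
S₀ = ε-closure({0}) = {0,1,2}
'a' @ 1: {3,4}
'a' @ 2: {5,6}
'c' @ 3: {1,2,7}  [accepting]
'c' @ 4: {3,4}
'a' @ 5: {5,6}
'c' @ 6: {1,2,7}  [accepting]
final: {1,2,7}; accept 1 in set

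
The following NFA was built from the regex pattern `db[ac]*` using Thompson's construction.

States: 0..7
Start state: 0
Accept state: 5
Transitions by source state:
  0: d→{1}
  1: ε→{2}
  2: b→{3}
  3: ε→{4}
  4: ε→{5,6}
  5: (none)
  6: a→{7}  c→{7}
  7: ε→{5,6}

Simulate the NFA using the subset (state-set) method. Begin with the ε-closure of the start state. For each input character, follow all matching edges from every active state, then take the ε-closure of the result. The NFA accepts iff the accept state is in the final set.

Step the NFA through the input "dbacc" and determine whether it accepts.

Answer: ACCEPT

Steps:
start: ε-closure({0}) = {0}
'd' @ 1: {1,2}
'b' @ 2: {3,4,5,6}  ✓accept
'a' @ 3: {5,6,7}  ✓accept
'c' @ 4: {5,6,7}  ✓accept
'c' @ 5: {5,6,7}  ✓accept
end set {5,6,7} — state 5 in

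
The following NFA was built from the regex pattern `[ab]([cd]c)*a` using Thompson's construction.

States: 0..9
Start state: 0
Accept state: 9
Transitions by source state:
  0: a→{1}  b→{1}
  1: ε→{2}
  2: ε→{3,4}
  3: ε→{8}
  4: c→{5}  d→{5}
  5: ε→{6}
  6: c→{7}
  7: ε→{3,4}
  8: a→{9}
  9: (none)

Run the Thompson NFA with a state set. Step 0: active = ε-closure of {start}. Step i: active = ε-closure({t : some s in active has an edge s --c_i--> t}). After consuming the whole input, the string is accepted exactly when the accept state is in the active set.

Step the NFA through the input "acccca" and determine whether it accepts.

S₀ = ε-closure({0}) = {0}
'a' @ 1: {1,2,3,4,8}
'c' @ 2: {5,6}
'c' @ 3: {3,4,7,8}
'c' @ 4: {5,6}
'c' @ 5: {3,4,7,8}
'a' @ 6: {9}  [accepting]
end set {9} — state 9 in

Answer: ACCEPT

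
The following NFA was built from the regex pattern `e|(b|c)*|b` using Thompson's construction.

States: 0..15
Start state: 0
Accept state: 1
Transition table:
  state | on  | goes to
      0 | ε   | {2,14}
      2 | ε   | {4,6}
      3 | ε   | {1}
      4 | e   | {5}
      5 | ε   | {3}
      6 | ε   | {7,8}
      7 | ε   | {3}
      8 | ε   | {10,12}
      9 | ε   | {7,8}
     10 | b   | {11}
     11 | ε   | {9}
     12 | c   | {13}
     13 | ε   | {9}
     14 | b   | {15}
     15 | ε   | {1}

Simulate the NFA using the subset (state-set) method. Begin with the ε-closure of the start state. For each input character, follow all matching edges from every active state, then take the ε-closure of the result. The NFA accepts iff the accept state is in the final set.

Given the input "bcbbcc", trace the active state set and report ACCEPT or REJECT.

Answer: ACCEPT

Trace:
start: ε-closure({0}) = {0,1,2,3,4,6,7,8,10,12,14}
'b' @ 1: {1,3,7,8,9,10,11,12,15}  ✓accept
'c' @ 2: {1,3,7,8,9,10,12,13}  ✓accept
'b' @ 3: {1,3,7,8,9,10,11,12}  ✓accept
'b' @ 4: {1,3,7,8,9,10,11,12}  ✓accept
'c' @ 5: {1,3,7,8,9,10,12,13}  ✓accept
'c' @ 6: {1,3,7,8,9,10,12,13}  ✓accept
after full input: {1,3,7,8,9,10,12,13}  (accept=1 in)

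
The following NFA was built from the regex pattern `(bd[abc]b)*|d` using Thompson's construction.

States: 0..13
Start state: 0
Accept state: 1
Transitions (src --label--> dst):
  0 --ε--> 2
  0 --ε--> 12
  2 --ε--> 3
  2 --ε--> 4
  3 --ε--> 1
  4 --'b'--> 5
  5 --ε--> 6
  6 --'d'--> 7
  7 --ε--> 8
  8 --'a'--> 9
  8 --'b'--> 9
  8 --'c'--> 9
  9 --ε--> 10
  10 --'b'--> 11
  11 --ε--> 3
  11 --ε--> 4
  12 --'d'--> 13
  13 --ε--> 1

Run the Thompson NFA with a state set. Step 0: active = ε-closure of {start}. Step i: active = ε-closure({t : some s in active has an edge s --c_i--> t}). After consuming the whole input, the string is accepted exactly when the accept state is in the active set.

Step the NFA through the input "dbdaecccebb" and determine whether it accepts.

S₀ = ε-closure({0}) = {0,1,2,3,4,12}
'd' @ 1: {1,13}  ✓accept
'b' @ 2: {}  — state set empty
rest 'daecccebb' ignored (set empty)
after full input: {}  (accept=1 not in)

Answer: REJECT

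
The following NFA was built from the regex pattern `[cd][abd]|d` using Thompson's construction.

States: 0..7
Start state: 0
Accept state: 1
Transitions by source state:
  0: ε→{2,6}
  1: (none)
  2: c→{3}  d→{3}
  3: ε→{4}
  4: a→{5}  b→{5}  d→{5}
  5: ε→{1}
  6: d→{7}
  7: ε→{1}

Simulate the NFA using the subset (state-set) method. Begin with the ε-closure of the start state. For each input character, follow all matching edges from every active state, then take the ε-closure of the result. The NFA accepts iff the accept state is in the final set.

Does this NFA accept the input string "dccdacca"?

Answer: REJECT

Steps:
S₀ = ε-closure({0}) = {0,2,6}
'd' @ 1: {1,3,4,7}  [accepting]
'c' @ 2: {}  — no active states
rest 'cdacca' ignored (set empty)
after full input: {}  (accept=1 not in)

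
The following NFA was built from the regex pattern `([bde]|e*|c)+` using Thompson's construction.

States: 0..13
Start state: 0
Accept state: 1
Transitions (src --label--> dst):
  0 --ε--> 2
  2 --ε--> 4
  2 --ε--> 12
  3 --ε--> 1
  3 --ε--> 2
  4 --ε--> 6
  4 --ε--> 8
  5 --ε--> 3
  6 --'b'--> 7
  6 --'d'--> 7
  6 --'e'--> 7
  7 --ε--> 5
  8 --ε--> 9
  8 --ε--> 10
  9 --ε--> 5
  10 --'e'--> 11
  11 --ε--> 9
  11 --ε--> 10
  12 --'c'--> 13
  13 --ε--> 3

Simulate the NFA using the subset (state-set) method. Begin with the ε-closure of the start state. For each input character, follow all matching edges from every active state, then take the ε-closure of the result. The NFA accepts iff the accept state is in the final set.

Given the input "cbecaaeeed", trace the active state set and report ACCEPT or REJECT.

initial (ε-close {0}): {0,1,2,3,4,5,6,8,9,10,12}
'c' @ 1: {1,2,3,4,5,6,8,9,10,12,13}  [accepting]
'b' @ 2: {1,2,3,4,5,6,7,8,9,10,12}  [accepting]
'e' @ 3: {1,2,3,4,5,6,7,8,9,10,11,12}  [accepting]
'c' @ 4: {1,2,3,4,5,6,8,9,10,12,13}  [accepting]
'a' @ 5: {}  — state set empty
rest 'aeeed' ignored (set empty)
final: {}; accept 1 not in set

Answer: REJECT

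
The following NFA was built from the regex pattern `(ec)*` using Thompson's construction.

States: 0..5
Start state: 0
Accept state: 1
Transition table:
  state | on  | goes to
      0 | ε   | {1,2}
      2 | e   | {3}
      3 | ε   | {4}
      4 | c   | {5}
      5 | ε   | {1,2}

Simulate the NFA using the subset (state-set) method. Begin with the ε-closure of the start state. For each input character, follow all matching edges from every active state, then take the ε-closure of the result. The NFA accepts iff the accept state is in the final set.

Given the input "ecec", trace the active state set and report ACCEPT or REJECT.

S₀ = ε-closure({0}) = {0,1,2}
'e' @ 1: {3,4}
'c' @ 2: {1,2,5}  [accepting]
'e' @ 3: {3,4}
'c' @ 4: {1,2,5}  [accepting]
end set {1,2,5} — state 1 in

Answer: ACCEPT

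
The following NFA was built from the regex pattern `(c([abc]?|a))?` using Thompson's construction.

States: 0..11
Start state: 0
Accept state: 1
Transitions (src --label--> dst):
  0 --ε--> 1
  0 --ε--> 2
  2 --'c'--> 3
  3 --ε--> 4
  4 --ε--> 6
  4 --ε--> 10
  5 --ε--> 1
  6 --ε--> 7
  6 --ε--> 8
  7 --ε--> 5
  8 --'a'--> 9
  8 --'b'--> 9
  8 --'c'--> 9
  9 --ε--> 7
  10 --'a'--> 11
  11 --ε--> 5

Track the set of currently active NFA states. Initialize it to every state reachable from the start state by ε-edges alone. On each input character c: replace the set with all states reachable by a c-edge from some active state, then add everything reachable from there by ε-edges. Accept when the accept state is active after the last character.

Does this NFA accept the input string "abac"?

Answer: REJECT

Trace:
S₀ = ε-closure({0}) = {0,1,2}
'a' @ 1: {}  — state set empty
rest 'bac' ignored (set empty)
after full input: {}  (accept=1 not in)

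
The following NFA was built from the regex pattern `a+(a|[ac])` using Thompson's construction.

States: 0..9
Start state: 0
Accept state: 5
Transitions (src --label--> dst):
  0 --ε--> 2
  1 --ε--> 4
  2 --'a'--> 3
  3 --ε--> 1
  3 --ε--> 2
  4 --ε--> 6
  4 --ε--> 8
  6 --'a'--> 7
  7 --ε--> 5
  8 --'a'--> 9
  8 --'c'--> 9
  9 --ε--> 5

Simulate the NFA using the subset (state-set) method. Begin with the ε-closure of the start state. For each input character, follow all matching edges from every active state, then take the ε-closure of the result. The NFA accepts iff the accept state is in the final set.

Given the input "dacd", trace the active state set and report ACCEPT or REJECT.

S₀ = ε-closure({0}) = {0,2}
'd' @ 1: {}  — dead — no transitions
rest 'acd' ignored (set empty)
after full input: {}  (accept=5 not in)

Answer: REJECT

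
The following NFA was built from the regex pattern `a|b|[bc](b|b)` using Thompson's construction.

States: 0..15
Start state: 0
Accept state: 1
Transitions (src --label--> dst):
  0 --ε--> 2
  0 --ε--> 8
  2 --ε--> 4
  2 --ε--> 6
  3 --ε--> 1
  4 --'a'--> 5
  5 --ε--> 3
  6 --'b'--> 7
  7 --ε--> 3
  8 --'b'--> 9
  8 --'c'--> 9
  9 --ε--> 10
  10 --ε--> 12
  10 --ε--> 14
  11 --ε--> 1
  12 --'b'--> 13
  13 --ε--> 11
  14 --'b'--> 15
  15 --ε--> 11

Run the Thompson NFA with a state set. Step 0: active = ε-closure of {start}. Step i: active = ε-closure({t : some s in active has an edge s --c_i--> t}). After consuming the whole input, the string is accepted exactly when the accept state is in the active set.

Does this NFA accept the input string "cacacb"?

Answer: REJECT

Steps:
start: ε-closure({0}) = {0,2,4,6,8}
'c' @ 1: {9,10,12,14}
'a' @ 2: {}  — no active states
rest 'cacb' ignored (set empty)
after full input: {}  (accept=1 not in)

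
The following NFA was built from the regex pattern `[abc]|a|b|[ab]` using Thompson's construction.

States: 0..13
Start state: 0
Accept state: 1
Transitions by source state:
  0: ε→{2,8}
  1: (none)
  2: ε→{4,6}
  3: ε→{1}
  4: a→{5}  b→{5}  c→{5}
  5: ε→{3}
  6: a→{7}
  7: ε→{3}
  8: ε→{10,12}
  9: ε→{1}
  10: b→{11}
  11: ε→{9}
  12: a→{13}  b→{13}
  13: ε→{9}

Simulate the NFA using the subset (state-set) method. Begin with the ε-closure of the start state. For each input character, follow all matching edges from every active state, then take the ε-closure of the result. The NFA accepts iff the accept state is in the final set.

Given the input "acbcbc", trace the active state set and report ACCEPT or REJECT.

initial (ε-close {0}): {0,2,4,6,8,10,12}
'a' @ 1: {1,3,5,7,9,13}  ✓accept
'c' @ 2: {}  — no active states
rest 'bcbc' ignored (set empty)
after full input: {}  (accept=1 not in)

Answer: REJECT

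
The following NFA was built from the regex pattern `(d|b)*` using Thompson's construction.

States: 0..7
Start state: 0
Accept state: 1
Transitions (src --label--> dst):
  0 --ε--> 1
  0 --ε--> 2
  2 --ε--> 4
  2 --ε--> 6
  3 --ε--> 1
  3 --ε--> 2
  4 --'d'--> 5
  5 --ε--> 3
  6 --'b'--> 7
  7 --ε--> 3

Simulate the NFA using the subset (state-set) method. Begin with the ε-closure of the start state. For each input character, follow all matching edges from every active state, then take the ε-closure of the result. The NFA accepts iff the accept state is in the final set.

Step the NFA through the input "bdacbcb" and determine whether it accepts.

start: ε-closure({0}) = {0,1,2,4,6}
'b' @ 1: {1,2,3,4,6,7}  (accept∈set)
'd' @ 2: {1,2,3,4,5,6}  (accept∈set)
'a' @ 3: {}  — dead — no transitions
rest 'cbcb' ignored (set empty)
after full input: {}  (accept=1 not in)

Answer: REJECT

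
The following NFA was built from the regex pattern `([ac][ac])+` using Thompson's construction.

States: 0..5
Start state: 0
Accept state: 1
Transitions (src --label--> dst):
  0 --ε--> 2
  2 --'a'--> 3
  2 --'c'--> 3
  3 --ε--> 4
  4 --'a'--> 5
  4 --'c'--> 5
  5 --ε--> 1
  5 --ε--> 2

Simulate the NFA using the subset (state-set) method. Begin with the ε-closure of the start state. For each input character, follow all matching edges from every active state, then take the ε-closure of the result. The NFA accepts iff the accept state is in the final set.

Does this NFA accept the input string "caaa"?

Answer: ACCEPT

Steps:
start: ε-closure({0}) = {0,2}
'c' @ 1: {3,4}
'a' @ 2: {1,2,5}  [accepting]
'a' @ 3: {3,4}
'a' @ 4: {1,2,5}  [accepting]
end set {1,2,5} — state 1 in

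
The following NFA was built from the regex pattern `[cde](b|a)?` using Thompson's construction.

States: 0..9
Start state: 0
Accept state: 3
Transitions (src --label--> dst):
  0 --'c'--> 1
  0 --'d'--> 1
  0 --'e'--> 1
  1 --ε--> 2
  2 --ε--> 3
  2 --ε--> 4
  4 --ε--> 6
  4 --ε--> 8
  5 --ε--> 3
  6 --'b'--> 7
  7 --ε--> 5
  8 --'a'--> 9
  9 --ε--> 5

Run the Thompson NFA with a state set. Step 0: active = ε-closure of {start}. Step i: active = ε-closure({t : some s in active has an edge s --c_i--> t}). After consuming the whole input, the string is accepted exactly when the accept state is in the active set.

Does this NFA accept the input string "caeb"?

start: ε-closure({0}) = {0}
'c' @ 1: {1,2,3,4,6,8}  ✓accept
'a' @ 2: {3,5,9}  ✓accept
'e' @ 3: {}  — no active states
rest 'b' ignored (set empty)
after full input: {}  (accept=3 not in)

Answer: REJECT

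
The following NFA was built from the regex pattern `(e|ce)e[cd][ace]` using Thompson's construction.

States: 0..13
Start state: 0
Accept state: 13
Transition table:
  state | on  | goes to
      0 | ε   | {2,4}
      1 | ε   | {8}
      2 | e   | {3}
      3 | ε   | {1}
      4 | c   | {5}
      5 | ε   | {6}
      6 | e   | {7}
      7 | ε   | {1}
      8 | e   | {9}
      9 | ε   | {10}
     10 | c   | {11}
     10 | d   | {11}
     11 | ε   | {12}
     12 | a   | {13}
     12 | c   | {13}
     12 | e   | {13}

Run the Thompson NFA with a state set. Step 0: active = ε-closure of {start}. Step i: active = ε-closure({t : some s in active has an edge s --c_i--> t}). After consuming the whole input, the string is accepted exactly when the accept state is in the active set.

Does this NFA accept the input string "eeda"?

Answer: ACCEPT

Trace:
S₀ = ε-closure({0}) = {0,2,4}
'e' @ 1: {1,3,8}
'e' @ 2: {9,10}
'd' @ 3: {11,12}
'a' @ 4: {13}  (accept∈set)
end set {13} — state 13 in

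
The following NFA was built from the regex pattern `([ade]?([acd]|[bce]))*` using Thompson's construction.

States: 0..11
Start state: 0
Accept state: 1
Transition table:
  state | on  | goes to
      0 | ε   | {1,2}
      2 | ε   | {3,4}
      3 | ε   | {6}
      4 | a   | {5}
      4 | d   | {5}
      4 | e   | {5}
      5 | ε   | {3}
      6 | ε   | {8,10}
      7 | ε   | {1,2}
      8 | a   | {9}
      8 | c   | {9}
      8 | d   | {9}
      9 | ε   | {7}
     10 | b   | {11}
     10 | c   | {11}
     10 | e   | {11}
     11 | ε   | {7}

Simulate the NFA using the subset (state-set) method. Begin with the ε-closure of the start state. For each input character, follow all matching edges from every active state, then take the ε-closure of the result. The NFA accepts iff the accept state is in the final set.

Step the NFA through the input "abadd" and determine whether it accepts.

S₀ = ε-closure({0}) = {0,1,2,3,4,6,8,10}
'a' @ 1: {1,2,3,4,5,6,7,8,9,10}  [accepting]
'b' @ 2: {1,2,3,4,6,7,8,10,11}  [accepting]
'a' @ 3: {1,2,3,4,5,6,7,8,9,10}  [accepting]
'd' @ 4: {1,2,3,4,5,6,7,8,9,10}  [accepting]
'd' @ 5: {1,2,3,4,5,6,7,8,9,10}  [accepting]
final: {1,2,3,4,5,6,7,8,9,10}; accept 1 in set

Answer: ACCEPT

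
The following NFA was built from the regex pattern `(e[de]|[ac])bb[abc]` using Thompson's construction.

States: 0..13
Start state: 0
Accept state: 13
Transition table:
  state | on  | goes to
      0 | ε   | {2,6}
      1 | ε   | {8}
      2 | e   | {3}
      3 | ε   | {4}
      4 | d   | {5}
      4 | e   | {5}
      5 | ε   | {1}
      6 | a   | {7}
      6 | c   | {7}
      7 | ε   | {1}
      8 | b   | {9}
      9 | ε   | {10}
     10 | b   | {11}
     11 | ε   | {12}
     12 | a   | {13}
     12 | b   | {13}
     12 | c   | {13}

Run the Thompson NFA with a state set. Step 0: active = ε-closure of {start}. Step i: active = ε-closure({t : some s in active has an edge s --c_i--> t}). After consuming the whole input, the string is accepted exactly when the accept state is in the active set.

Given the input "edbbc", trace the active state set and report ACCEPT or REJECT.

start: ε-closure({0}) = {0,2,6}
'e' @ 1: {3,4}
'd' @ 2: {1,5,8}
'b' @ 3: {9,10}
'b' @ 4: {11,12}
'c' @ 5: {13}  ✓accept
end set {13} — state 13 in

Answer: ACCEPT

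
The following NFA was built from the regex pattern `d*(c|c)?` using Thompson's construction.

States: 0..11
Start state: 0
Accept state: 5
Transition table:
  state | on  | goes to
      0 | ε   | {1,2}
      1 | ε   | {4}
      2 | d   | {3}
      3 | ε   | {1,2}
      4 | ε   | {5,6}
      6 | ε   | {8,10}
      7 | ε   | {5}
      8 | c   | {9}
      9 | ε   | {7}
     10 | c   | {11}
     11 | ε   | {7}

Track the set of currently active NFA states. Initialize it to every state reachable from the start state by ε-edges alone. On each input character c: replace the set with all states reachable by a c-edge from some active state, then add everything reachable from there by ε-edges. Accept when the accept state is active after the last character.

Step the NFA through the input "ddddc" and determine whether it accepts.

start: ε-closure({0}) = {0,1,2,4,5,6,8,10}
'd' @ 1: {1,2,3,4,5,6,8,10}  [accepting]
'd' @ 2: {1,2,3,4,5,6,8,10}  [accepting]
'd' @ 3: {1,2,3,4,5,6,8,10}  [accepting]
'd' @ 4: {1,2,3,4,5,6,8,10}  [accepting]
'c' @ 5: {5,7,9,11}  [accepting]
after full input: {5,7,9,11}  (accept=5 in)

Answer: ACCEPT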